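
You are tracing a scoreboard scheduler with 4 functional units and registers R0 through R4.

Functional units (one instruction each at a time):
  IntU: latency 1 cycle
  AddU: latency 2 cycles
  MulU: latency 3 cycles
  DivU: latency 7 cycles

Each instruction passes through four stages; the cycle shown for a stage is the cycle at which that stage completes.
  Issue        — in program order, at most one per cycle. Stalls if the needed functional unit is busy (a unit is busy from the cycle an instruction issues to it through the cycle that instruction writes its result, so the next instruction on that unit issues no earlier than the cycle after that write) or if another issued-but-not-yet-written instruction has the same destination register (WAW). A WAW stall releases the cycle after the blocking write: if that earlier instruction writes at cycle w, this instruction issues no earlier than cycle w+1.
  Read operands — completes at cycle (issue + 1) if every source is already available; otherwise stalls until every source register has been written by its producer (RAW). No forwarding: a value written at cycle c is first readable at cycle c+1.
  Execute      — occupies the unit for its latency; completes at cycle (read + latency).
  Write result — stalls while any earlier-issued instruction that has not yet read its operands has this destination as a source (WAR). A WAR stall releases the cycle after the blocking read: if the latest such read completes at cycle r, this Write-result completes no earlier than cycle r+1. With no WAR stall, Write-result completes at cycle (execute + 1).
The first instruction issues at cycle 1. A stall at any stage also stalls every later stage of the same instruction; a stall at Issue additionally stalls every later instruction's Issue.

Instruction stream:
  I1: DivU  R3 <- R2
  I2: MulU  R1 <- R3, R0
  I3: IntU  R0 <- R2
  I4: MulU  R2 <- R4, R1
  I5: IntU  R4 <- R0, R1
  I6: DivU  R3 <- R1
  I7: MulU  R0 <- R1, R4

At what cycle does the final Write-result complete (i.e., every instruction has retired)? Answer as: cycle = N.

t=1  I1→DivU
t=2  I1 RO | I2→MulU
t=3  I3→IntU
t=4  I3 RO
t=5  I3 EX
t=9  I1 EX
t=10  I1 WR R3
t=11  I2 RO
t=12  I3 WR R0
t=14  I2 EX
t=15  I2 WR R1
t=16  I4→MulU
t=17  I4 RO | I5→IntU
t=18  I5 RO | I6→DivU
t=19  I5 EX | I6 RO
t=20  I4 EX | I5 WR R4
t=21  I4 WR R2
t=22  I7→MulU
t=23  I7 RO
t=26  I6 EX | I7 EX
t=27  I6 WR R3 | I7 WR R0

cycle = 27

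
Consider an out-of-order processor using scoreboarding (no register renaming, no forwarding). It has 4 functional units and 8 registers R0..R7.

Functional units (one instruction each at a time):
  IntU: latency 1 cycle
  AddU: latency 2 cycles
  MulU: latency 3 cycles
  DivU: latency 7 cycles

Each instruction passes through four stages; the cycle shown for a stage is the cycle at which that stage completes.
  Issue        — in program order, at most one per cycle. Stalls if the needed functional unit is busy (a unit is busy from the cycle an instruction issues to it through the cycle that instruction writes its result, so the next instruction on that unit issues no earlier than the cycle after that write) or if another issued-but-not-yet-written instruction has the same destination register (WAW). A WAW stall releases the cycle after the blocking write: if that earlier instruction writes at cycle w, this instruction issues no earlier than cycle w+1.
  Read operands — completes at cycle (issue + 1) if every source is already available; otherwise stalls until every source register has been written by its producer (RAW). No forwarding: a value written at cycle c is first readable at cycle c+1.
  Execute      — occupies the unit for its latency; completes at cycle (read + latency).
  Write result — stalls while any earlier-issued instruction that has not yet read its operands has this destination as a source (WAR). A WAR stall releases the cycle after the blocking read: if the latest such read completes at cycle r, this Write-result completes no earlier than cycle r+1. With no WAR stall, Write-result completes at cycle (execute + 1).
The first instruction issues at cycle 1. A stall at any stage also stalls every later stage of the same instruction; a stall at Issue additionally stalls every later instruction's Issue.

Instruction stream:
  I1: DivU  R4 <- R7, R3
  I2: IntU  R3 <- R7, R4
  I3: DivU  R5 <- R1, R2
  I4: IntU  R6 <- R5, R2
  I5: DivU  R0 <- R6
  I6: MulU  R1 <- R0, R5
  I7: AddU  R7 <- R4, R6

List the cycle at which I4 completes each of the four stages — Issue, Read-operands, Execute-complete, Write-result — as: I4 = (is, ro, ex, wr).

c1: I1→DivU
c2: I1 RO | I2→IntU
c9: I1 EX
c10: I1 WR R4
c11: I2 RO | I3→DivU
c12: I2 EX | I3 RO
c13: I2 WR R3
c14: I4→IntU
c19: I3 EX
c20: I3 WR R5
c21: I4 RO | I5→DivU
c22: I4 EX | I6→MulU
c23: I4 WR R6 | I7→AddU
c24: I5 RO | I7 RO
c26: I7 EX
c27: I7 WR R7
c31: I5 EX
c32: I5 WR R0
c33: I6 RO
c36: I6 EX
c37: I6 WR R1

I4 = (14, 21, 22, 23)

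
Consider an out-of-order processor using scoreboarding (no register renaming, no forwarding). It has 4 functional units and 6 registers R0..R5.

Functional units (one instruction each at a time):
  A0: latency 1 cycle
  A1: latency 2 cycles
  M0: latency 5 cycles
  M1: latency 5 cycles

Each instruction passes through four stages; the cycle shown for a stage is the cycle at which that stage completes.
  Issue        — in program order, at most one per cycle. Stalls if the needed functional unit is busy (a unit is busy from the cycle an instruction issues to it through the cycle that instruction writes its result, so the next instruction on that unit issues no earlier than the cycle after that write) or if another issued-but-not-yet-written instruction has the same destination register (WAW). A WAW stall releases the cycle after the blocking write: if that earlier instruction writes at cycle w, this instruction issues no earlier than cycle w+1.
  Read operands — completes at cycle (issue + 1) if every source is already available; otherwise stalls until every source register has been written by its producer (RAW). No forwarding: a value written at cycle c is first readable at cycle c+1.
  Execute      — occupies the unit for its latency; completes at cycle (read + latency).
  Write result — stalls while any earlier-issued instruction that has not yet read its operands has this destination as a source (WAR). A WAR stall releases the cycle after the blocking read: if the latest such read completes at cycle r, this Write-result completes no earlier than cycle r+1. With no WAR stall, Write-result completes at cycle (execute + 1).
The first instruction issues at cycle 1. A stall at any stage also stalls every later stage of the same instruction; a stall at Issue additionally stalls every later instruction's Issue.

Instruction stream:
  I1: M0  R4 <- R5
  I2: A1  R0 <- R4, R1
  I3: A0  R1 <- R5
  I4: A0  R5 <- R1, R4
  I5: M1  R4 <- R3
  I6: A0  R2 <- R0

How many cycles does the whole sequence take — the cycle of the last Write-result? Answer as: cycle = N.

cycle = 19

c1: issue I1 (M0)
c2: I1 read-ops · issue I2 (A1)
c3: issue I3 (A0)
c4: I3 read-ops
c5: I3 finished on A0
c7: I1 finished on M0
c8: I1→R4
c9: I2 read-ops
c10: I3→R1
c11: I2 finished on A1 · issue I4 (A0)
c12: I2→R0 · I4 read-ops · issue I5 (M1)
c13: I4 finished on A0 · I5 read-ops
c14: I4→R5
c15: issue I6 (A0)
c16: I6 read-ops
c17: I6 finished on A0
c18: I5 finished on M1 · I6→R2
c19: I5→R4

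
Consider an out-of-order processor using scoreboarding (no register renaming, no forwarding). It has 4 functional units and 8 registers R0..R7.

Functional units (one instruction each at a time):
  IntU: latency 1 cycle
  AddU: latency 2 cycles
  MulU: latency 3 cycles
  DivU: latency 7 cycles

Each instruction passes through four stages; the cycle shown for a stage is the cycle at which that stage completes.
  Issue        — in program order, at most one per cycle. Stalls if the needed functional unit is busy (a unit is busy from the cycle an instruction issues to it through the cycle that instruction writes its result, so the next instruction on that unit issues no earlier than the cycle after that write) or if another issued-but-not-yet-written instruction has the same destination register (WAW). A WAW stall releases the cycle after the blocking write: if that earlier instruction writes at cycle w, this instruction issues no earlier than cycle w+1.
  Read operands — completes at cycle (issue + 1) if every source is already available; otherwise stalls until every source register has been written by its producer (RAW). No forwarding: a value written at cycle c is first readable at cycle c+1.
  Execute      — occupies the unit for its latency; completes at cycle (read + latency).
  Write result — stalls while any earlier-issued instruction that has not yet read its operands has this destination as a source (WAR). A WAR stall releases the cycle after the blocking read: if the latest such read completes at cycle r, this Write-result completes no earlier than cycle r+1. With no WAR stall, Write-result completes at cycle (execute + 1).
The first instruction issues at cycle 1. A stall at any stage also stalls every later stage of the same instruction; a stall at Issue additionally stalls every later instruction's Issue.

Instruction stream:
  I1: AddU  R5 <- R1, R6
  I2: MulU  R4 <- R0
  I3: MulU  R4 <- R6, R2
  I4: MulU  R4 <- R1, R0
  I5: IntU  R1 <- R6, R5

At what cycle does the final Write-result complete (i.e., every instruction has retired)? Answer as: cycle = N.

cycle 1: I1 issues→AddU
cycle 2: I1 reads | I2 issues→MulU
cycle 3: I2 reads
cycle 4: I1 exec-done
cycle 5: I1 writes R5
cycle 6: I2 exec-done
cycle 7: I2 writes R4
cycle 8: I3 issues→MulU
cycle 9: I3 reads
cycle 12: I3 exec-done
cycle 13: I3 writes R4
cycle 14: I4 issues→MulU
cycle 15: I4 reads | I5 issues→IntU
cycle 16: I5 reads
cycle 17: I5 exec-done
cycle 18: I4 exec-done | I5 writes R1
cycle 19: I4 writes R4

cycle = 19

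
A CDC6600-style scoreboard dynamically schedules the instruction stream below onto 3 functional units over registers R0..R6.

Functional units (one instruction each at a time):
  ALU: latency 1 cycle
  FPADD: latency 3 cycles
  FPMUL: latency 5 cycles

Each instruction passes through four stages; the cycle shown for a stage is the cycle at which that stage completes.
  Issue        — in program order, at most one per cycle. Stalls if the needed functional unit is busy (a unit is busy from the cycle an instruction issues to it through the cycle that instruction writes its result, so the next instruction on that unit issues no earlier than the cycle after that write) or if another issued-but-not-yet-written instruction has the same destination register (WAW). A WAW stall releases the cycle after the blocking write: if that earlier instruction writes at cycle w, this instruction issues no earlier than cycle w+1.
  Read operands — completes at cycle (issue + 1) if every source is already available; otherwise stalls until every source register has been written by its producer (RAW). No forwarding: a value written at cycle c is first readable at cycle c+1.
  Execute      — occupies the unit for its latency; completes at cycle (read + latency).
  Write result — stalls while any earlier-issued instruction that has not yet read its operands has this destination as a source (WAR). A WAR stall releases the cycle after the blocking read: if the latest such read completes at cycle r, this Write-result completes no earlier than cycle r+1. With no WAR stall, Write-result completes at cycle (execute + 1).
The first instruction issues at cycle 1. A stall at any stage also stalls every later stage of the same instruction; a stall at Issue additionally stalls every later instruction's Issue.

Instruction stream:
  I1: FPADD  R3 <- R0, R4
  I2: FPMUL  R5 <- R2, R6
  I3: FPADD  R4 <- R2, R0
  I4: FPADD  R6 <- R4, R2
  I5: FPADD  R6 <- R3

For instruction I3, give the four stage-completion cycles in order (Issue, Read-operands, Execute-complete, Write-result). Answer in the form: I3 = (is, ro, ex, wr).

I3 = (7, 8, 11, 12)

I1 -> (1, 2, 5, 6)
I2 -> (2, 3, 8, 9)
I3 -> (7, 8, 11, 12)  // struct: FPADD busy until I1 writes@6
I4 -> (13, 14, 17, 18)  // struct: FPADD busy until I3 writes@12
I5 -> (19, 20, 23, 24)  // struct: FPADD busy until I4 writes@18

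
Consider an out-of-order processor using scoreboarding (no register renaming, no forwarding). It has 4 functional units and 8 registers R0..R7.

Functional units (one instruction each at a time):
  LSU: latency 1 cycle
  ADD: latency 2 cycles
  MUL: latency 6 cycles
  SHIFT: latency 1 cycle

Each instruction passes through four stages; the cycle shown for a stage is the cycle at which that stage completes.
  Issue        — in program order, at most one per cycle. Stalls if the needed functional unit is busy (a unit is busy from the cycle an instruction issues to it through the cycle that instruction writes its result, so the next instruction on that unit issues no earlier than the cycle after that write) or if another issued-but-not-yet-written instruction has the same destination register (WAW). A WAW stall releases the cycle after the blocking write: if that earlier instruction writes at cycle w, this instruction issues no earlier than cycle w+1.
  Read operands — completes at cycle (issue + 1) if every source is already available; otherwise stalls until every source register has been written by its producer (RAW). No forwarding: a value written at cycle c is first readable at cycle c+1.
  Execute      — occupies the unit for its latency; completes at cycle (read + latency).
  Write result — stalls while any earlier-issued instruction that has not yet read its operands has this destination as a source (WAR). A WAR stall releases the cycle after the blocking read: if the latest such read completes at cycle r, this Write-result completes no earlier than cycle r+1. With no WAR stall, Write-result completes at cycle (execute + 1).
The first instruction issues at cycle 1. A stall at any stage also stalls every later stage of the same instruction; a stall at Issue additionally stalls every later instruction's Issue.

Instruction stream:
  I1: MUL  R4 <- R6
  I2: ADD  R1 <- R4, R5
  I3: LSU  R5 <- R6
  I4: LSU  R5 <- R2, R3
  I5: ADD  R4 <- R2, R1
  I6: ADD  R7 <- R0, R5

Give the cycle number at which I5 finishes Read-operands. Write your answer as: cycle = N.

t=1  issue I1 (MUL)
t=2  I1 read-ops, issue I2 (ADD)
t=3  issue I3 (LSU)
t=4  I3 read-ops
t=5  I3 finished on LSU
t=8  I1 finished on MUL
t=9  I1→R4
t=10  I2 read-ops
t=11  I3→R5
t=12  I2 finished on ADD, issue I4 (LSU)
t=13  I2→R1, I4 read-ops
t=14  I4 finished on LSU, issue I5 (ADD)
t=15  I4→R5, I5 read-ops
t=17  I5 finished on ADD
t=18  I5→R4
t=19  issue I6 (ADD)
t=20  I6 read-ops
t=22  I6 finished on ADD
t=23  I6→R7

cycle = 15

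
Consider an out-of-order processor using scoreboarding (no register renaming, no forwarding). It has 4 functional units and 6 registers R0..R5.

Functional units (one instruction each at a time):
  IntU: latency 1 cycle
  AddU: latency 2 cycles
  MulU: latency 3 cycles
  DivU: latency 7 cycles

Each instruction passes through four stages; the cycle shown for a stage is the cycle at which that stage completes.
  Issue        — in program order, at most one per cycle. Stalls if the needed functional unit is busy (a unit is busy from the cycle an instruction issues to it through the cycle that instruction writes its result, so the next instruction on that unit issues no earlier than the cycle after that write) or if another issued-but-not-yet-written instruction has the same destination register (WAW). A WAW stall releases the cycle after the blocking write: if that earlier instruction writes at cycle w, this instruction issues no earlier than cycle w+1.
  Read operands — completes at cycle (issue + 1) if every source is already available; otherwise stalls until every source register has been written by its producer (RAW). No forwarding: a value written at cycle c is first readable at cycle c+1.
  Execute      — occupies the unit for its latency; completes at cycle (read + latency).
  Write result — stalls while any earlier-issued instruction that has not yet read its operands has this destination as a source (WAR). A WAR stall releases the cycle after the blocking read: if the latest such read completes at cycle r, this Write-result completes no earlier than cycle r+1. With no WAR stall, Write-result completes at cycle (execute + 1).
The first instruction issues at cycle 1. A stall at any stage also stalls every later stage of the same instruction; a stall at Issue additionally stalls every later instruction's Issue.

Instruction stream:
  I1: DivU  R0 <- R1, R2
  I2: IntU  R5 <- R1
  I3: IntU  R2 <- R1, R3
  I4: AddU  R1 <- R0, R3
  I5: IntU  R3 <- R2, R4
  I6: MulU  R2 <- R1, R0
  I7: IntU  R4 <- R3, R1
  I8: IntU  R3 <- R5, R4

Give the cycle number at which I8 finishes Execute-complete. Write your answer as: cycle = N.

c1: I1→DivU
c2: I1 RO; I2→IntU
c3: I2 RO
c4: I2 EX
c5: I2 WR R5
c6: I3→IntU
c7: I3 RO; I4→AddU
c8: I3 EX
c9: I1 EX; I3 WR R2
c10: I1 WR R0; I5→IntU
c11: I4 RO; I5 RO; I6→MulU
c12: I5 EX
c13: I4 EX; I5 WR R3
c14: I4 WR R1; I7→IntU
c15: I6 RO; I7 RO
c16: I7 EX
c17: I7 WR R4
c18: I6 EX; I8→IntU
c19: I6 WR R2; I8 RO
c20: I8 EX
c21: I8 WR R3

cycle = 20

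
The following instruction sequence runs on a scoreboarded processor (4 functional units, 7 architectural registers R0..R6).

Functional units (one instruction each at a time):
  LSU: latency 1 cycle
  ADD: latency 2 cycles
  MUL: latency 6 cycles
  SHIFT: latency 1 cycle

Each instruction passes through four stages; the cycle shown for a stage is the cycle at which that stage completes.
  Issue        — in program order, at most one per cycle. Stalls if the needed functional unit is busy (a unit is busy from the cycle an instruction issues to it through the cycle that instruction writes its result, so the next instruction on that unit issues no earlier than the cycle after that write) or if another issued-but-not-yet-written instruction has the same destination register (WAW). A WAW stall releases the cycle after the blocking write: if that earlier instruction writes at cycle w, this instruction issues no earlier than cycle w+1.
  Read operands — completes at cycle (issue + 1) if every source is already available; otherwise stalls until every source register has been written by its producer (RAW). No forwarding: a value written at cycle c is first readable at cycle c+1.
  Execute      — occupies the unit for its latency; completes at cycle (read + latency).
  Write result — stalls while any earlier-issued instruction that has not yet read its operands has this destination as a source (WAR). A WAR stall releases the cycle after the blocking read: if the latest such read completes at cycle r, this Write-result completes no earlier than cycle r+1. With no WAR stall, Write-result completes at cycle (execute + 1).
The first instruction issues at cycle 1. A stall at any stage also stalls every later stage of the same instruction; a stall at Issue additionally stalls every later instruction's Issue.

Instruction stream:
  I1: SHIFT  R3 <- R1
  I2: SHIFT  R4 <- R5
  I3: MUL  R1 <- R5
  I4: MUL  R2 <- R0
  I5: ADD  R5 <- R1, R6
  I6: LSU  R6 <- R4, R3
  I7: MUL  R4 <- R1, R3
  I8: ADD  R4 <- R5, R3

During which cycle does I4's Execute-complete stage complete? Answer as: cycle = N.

cycle = 22

t=1  issue I1 (SHIFT)
t=2  I1 read-ops
t=3  I1 finished on SHIFT
t=4  I1→R3
t=5  issue I2 (SHIFT)
t=6  I2 read-ops | issue I3 (MUL)
t=7  I2 finished on SHIFT | I3 read-ops
t=8  I2→R4
t=13  I3 finished on MUL
t=14  I3→R1
t=15  issue I4 (MUL)
t=16  I4 read-ops | issue I5 (ADD)
t=17  I5 read-ops | issue I6 (LSU)
t=18  I6 read-ops
t=19  I5 finished on ADD | I6 finished on LSU
t=20  I5→R5 | I6→R6
t=22  I4 finished on MUL
t=23  I4→R2
t=24  issue I7 (MUL)
t=25  I7 read-ops
t=31  I7 finished on MUL
t=32  I7→R4
t=33  issue I8 (ADD)
t=34  I8 read-ops
t=36  I8 finished on ADD
t=37  I8→R4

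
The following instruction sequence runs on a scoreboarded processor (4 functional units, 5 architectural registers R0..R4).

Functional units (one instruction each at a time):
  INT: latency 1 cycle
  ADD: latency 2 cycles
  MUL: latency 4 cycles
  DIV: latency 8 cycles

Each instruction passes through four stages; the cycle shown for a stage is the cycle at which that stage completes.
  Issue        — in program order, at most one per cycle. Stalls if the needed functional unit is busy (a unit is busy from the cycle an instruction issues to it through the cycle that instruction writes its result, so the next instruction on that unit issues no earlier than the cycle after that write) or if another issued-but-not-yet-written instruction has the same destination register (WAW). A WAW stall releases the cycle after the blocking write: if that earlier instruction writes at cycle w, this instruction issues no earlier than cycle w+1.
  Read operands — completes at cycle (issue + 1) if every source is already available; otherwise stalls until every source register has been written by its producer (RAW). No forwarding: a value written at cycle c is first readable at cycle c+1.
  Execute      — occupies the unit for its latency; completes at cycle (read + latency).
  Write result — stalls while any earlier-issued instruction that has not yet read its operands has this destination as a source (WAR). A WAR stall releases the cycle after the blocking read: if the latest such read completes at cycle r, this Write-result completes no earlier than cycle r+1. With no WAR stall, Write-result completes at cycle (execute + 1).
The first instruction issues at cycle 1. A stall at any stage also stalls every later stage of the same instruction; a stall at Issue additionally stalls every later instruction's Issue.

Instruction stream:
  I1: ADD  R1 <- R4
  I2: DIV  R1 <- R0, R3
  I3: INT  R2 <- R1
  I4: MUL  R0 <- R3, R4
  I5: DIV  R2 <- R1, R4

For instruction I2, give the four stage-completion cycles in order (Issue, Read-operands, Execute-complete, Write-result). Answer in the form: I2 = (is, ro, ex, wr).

I1  is:1  ro:2  ex:4  wr:5
I2  is:6  ro:7  ex:15  wr:16  — WAW R1: wait I1 write@5
I3  is:7  ro:17  ex:18  wr:19  — RAW R1: wait I2 write@16
I4  is:8  ro:9  ex:13  wr:14
I5  is:20  ro:21  ex:29  wr:30  — WAW R2: wait I3 write@19

I2 = (6, 7, 15, 16)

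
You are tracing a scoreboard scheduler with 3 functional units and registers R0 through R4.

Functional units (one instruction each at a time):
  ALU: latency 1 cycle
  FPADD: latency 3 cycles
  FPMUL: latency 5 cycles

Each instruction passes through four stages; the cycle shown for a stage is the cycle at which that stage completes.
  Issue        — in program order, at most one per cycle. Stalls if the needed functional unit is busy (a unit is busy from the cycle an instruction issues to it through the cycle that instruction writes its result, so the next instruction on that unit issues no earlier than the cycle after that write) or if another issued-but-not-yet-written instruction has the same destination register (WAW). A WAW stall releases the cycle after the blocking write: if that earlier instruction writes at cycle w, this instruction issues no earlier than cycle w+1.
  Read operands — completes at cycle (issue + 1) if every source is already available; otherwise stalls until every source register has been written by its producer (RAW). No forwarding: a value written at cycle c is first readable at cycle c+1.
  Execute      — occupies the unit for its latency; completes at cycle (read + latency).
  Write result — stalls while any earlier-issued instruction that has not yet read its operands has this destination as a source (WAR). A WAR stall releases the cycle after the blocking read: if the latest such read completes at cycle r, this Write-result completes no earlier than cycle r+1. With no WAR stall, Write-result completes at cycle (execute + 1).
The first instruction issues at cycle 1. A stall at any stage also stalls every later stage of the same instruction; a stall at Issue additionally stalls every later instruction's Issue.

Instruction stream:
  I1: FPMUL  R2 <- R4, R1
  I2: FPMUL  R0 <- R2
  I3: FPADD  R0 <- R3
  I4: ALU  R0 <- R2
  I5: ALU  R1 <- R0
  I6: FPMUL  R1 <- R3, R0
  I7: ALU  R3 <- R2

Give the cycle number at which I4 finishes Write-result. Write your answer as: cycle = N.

cycle = 26

c1: I1 issues→FPMUL
c2: I1 reads
c7: I1 exec-done
c8: I1 writes R2
c9: I2 issues→FPMUL
c10: I2 reads
c15: I2 exec-done
c16: I2 writes R0
c17: I3 issues→FPADD
c18: I3 reads
c21: I3 exec-done
c22: I3 writes R0
c23: I4 issues→ALU
c24: I4 reads
c25: I4 exec-done
c26: I4 writes R0
c27: I5 issues→ALU
c28: I5 reads
c29: I5 exec-done
c30: I5 writes R1
c31: I6 issues→FPMUL
c32: I6 reads | I7 issues→ALU
c33: I7 reads
c34: I7 exec-done
c35: I7 writes R3
c37: I6 exec-done
c38: I6 writes R1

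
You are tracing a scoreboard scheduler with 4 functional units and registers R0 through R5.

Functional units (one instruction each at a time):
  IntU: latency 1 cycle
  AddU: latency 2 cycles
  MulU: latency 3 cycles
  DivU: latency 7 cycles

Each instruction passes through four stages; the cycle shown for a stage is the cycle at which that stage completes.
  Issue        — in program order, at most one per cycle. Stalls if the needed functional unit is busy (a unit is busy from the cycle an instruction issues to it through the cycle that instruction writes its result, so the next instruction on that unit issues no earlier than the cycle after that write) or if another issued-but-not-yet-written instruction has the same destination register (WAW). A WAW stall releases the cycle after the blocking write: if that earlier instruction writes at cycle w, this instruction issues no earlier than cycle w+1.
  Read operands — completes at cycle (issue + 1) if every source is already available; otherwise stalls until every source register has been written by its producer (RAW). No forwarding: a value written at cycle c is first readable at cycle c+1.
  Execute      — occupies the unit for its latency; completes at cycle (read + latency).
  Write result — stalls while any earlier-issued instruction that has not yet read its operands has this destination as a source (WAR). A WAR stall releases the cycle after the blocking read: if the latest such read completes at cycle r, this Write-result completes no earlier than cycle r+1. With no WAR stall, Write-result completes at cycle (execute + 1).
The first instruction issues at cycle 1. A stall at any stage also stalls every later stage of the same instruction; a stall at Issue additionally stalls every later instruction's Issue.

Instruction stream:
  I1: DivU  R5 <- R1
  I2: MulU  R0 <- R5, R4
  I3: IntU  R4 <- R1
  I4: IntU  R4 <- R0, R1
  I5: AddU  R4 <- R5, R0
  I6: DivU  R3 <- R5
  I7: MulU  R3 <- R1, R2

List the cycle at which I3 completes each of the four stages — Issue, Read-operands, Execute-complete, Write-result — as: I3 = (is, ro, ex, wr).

I3 = (3, 4, 5, 12)

[I1] 1/2/9/10
[I2] 2/11/14/15  (RAW R5: wait I1 write@10)
[I3] 3/4/5/12  (WAR R4: wait I2 read@11)
[I4] 13/16/17/18  (struct: IntU busy until I3 writes@12; RAW R0: wait I2 write@15)
[I5] 19/20/22/23  (WAW R4: wait I4 write@18)
[I6] 20/21/28/29
[I7] 30/31/34/35  (WAW R3: wait I6 write@29)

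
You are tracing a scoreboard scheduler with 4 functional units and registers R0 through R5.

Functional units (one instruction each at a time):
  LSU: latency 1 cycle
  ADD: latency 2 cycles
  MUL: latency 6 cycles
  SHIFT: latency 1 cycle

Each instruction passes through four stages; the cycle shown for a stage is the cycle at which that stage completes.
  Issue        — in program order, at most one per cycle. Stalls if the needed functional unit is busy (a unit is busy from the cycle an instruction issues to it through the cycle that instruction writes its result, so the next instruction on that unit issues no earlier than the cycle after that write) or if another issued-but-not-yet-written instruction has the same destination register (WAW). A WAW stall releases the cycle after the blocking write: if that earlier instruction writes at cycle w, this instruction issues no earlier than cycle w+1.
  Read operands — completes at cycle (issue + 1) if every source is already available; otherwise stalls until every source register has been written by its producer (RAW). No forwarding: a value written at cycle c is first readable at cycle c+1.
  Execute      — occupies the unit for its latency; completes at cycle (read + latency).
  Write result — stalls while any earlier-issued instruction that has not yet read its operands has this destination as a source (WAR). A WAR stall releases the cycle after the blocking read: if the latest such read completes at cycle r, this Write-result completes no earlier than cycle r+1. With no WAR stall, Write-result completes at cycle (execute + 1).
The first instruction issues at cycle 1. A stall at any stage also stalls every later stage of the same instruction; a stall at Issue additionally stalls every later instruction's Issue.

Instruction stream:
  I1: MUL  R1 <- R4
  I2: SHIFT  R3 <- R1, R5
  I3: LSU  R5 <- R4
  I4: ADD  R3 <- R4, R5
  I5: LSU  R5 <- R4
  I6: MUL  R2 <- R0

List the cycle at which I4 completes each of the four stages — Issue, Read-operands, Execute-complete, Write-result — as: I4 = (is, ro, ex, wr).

[1] issue I1 (MUL)
[2] I1 read-ops | issue I2 (SHIFT)
[3] issue I3 (LSU)
[4] I3 read-ops
[5] I3 finished on LSU
[8] I1 finished on MUL
[9] I1→R1
[10] I2 read-ops
[11] I2 finished on SHIFT | I3→R5
[12] I2→R3
[13] issue I4 (ADD)
[14] I4 read-ops | issue I5 (LSU)
[15] I5 read-ops | issue I6 (MUL)
[16] I4 finished on ADD | I5 finished on LSU | I6 read-ops
[17] I4→R3 | I5→R5
[22] I6 finished on MUL
[23] I6→R2

I4 = (13, 14, 16, 17)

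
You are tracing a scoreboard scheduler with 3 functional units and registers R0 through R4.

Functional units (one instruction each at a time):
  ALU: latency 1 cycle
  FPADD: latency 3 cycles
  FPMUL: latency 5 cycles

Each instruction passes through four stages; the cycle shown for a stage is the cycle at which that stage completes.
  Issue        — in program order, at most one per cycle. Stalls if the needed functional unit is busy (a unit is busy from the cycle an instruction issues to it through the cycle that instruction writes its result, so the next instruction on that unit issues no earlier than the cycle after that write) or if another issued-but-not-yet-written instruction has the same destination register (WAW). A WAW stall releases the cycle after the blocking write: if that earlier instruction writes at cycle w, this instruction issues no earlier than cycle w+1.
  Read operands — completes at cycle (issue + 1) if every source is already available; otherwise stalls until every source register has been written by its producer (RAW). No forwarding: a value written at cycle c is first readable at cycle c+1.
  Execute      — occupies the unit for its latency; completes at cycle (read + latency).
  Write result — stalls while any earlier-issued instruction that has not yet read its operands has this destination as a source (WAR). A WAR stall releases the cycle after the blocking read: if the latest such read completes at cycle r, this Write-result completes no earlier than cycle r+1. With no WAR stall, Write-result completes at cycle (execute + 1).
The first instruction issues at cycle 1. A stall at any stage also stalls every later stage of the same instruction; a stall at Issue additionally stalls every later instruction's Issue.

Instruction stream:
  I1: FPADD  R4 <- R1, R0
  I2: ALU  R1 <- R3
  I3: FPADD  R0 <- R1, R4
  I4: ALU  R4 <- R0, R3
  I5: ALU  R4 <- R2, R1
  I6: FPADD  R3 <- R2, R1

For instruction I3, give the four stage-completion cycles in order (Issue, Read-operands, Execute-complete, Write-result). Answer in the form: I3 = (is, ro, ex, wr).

I1  is:1  ro:2  ex:5  wr:6
I2  is:2  ro:3  ex:4  wr:5
I3  is:7  ro:8  ex:11  wr:12  — struct: FPADD busy until I1 writes@6
I4  is:8  ro:13  ex:14  wr:15  — RAW R0: wait I3 write@12
I5  is:16  ro:17  ex:18  wr:19  — struct: ALU busy until I4 writes@15
I6  is:17  ro:18  ex:21  wr:22

I3 = (7, 8, 11, 12)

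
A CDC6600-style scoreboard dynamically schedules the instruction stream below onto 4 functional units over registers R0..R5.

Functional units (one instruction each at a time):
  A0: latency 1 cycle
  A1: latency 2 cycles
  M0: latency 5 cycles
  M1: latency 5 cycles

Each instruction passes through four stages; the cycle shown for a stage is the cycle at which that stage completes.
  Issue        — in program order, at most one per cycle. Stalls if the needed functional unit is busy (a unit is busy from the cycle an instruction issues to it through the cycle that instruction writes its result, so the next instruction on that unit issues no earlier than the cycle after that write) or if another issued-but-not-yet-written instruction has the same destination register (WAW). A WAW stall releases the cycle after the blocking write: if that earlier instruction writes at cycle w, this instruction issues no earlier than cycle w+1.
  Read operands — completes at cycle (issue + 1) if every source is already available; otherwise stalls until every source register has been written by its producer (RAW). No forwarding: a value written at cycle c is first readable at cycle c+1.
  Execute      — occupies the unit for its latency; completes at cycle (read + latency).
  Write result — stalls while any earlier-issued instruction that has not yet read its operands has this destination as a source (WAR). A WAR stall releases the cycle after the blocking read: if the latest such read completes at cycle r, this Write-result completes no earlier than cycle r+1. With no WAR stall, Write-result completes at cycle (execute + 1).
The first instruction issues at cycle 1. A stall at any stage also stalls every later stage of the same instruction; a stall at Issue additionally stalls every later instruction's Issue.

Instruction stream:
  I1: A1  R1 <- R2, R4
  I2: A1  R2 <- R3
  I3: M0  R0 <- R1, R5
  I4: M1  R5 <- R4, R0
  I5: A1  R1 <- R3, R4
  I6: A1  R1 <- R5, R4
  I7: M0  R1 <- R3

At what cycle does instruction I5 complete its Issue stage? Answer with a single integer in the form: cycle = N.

cycle = 11

  I1 | 1 | 2 | 4 | 5
  I2 | 6 | 7 | 9 | 10   struct: A1 busy until I1 writes@5
  I3 | 7 | 8 | 13 | 14
  I4 | 8 | 15 | 20 | 21   RAW R0: wait I3 write@14
  I5 | 11 | 12 | 14 | 15   struct: A1 busy until I2 writes@10
  I6 | 16 | 22 | 24 | 25   struct: A1 busy until I5 writes@15 · RAW R5: wait I4 write@21
  I7 | 26 | 27 | 32 | 33   WAW R1: wait I6 write@25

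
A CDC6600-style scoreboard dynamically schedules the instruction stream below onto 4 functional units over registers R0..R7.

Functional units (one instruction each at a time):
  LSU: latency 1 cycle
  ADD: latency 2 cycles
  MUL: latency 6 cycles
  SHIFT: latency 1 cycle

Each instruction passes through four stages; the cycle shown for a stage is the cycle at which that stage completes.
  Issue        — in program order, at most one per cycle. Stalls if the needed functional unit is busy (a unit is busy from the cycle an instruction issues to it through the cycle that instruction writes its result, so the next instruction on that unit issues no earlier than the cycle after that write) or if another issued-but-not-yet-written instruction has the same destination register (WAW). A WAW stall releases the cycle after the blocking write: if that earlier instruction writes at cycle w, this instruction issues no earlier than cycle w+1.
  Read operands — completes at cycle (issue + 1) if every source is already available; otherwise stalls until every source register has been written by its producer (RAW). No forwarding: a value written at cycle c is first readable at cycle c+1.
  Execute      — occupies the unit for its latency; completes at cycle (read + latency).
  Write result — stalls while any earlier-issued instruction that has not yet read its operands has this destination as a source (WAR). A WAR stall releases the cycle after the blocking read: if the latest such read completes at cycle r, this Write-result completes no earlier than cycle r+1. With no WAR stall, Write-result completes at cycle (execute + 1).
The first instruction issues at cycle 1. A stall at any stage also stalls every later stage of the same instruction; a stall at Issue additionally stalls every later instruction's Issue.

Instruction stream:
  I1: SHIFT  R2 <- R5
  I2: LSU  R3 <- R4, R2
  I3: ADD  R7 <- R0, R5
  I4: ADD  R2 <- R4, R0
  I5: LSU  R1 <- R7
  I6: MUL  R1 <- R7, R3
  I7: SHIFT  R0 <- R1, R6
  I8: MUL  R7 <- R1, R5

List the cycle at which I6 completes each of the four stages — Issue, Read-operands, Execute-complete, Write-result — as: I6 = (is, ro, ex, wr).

I6 = (13, 14, 20, 21)

c1: I1 dispatched to SHIFT
c2: I1 operands ready; I2 dispatched to LSU
c3: I1 complete; I3 dispatched to ADD
c4: R2←I1; I3 operands ready
c5: I2 operands ready
c6: I2 complete; I3 complete
c7: R3←I2; R7←I3
c8: I4 dispatched to ADD
c9: I4 operands ready; I5 dispatched to LSU
c10: I5 operands ready
c11: I4 complete; I5 complete
c12: R2←I4; R1←I5
c13: I6 dispatched to MUL
c14: I6 operands ready; I7 dispatched to SHIFT
c20: I6 complete
c21: R1←I6
c22: I7 operands ready; I8 dispatched to MUL
c23: I7 complete; I8 operands ready
c24: R0←I7
c29: I8 complete
c30: R7←I8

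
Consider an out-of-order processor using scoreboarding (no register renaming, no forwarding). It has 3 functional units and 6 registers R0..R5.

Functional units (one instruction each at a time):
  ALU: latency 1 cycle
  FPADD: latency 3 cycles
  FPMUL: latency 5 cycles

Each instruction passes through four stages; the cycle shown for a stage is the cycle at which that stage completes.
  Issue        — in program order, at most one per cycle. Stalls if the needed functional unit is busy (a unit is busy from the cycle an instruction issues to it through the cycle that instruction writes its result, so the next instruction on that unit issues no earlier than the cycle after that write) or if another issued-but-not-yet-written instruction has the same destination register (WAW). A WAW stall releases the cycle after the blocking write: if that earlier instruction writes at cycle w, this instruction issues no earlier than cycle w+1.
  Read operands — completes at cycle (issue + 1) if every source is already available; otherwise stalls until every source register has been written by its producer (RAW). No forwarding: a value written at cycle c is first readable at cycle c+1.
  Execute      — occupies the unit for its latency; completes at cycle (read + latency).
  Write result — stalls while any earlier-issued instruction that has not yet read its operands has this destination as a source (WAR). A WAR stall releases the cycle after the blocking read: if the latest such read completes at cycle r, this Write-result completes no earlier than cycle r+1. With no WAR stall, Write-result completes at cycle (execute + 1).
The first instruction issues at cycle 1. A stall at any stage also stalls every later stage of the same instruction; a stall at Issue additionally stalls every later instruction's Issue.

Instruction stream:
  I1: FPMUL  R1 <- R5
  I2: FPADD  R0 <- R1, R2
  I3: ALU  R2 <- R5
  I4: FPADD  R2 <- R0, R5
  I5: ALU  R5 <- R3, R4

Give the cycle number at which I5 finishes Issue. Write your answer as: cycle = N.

cycle = 15

[I1] 1/2/7/8
[I2] 2/9/12/13  (RAW R1: wait I1 write@8)
[I3] 3/4/5/10  (WAR R2: wait I2 read@9)
[I4] 14/15/18/19  (struct: FPADD busy until I2 writes@13)
[I5] 15/16/17/18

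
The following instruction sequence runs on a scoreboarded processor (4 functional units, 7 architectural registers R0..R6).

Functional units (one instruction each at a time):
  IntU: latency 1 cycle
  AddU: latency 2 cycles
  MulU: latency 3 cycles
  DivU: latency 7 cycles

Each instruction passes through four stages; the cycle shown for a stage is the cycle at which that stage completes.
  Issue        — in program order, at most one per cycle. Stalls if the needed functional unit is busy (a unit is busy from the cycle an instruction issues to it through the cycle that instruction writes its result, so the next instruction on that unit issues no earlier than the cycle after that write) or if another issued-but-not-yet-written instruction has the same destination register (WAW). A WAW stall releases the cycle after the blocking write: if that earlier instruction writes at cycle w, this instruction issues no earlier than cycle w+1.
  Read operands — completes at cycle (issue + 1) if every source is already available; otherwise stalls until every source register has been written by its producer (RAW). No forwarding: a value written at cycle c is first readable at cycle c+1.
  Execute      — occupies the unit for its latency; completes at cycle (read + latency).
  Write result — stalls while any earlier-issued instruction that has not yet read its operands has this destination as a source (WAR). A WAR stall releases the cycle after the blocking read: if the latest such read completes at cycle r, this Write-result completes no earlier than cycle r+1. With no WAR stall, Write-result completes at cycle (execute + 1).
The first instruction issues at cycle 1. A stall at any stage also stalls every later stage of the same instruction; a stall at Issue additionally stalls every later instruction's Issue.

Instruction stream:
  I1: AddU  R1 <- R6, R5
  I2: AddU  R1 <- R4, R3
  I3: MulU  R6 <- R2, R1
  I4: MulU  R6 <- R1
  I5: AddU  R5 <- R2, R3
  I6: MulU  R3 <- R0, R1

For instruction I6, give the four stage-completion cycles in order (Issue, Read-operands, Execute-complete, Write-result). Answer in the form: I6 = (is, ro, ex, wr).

cycle 1: I1 dispatched to AddU
cycle 2: I1 operands ready
cycle 4: I1 complete
cycle 5: R1←I1
cycle 6: I2 dispatched to AddU
cycle 7: I2 operands ready; I3 dispatched to MulU
cycle 9: I2 complete
cycle 10: R1←I2
cycle 11: I3 operands ready
cycle 14: I3 complete
cycle 15: R6←I3
cycle 16: I4 dispatched to MulU
cycle 17: I4 operands ready; I5 dispatched to AddU
cycle 18: I5 operands ready
cycle 20: I4 complete; I5 complete
cycle 21: R6←I4; R5←I5
cycle 22: I6 dispatched to MulU
cycle 23: I6 operands ready
cycle 26: I6 complete
cycle 27: R3←I6

I6 = (22, 23, 26, 27)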